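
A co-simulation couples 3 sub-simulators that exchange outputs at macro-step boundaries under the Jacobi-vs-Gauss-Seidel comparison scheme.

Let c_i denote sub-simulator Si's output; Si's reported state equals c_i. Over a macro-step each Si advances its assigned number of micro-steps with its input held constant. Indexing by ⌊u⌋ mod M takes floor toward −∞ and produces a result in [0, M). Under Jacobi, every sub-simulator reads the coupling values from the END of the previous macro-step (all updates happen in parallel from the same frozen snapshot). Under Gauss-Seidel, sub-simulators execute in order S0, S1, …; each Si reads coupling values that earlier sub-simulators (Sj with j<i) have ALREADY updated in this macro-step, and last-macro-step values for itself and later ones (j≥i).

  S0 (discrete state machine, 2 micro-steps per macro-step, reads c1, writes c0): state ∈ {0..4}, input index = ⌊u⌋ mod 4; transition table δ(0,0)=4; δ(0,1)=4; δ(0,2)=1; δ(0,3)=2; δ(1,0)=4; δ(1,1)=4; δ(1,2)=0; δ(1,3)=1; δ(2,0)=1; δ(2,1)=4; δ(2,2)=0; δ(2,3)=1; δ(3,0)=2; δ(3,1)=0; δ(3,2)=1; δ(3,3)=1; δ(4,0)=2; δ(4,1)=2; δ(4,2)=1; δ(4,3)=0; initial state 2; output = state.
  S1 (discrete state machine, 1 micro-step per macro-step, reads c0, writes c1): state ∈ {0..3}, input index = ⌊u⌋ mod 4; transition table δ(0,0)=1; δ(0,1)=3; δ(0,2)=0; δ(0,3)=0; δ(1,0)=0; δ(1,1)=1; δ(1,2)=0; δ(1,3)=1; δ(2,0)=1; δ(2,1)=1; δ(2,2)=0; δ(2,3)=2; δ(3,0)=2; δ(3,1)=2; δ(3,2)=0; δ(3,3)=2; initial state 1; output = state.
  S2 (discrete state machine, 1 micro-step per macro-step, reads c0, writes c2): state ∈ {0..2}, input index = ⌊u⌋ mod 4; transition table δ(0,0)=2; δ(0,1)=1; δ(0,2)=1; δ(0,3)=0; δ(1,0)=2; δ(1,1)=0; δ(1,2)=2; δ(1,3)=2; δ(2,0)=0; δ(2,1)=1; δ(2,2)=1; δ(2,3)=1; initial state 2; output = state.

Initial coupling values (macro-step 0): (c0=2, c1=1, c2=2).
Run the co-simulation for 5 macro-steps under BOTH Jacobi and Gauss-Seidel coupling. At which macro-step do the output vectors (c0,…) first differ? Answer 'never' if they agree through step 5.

first divergence at macro-step: 2

[Jacobi] macro 1: S0 reads c1=1 → after 2×micro: 2; S1 reads c0=2 → after 1×micro: 0; S2 reads c0=2 → after 1×micro: 1 ⇒ (c0=2, c1=0, c2=1)
[Jacobi] macro 2: S0 reads c1=0 → after 2×micro: 4; S1 reads c0=2 → after 1×micro: 0; S2 reads c0=2 → after 1×micro: 2 ⇒ (c0=4, c1=0, c2=2)
[Jacobi] macro 3: S0 reads c1=0 → after 2×micro: 1; S1 reads c0=4 → after 1×micro: 1; S2 reads c0=4 → after 1×micro: 0 ⇒ (c0=1, c1=1, c2=0)
[Jacobi] macro 4: S0 reads c1=1 → after 2×micro: 2; S1 reads c0=1 → after 1×micro: 1; S2 reads c0=1 → after 1×micro: 1 ⇒ (c0=2, c1=1, c2=1)
[Jacobi] macro 5: S0 reads c1=1 → after 2×micro: 2; S1 reads c0=2 → after 1×micro: 0; S2 reads c0=2 → after 1×micro: 2 ⇒ (c0=2, c1=0, c2=2)
[Gauss-Seidel] macro 1: S0 reads c1=1 → after 2×micro: 2; S1 reads c0=2 → after 1×micro: 0; S2 reads c0=2 → after 1×micro: 1 ⇒ (c0=2, c1=0, c2=1)
[Gauss-Seidel] macro 2: S0 reads c1=0 → after 2×micro: 4; S1 reads c0=4 → after 1×micro: 1; S2 reads c0=4 → after 1×micro: 2 ⇒ (c0=4, c1=1, c2=2)
[Gauss-Seidel] macro 3: S0 reads c1=1 → after 2×micro: 4; S1 reads c0=4 → after 1×micro: 0; S2 reads c0=4 → after 1×micro: 0 ⇒ (c0=4, c1=0, c2=0)
[Gauss-Seidel] macro 4: S0 reads c1=0 → after 2×micro: 1; S1 reads c0=1 → after 1×micro: 3; S2 reads c0=1 → after 1×micro: 1 ⇒ (c0=1, c1=3, c2=1)
[Gauss-Seidel] macro 5: S0 reads c1=3 → after 2×micro: 1; S1 reads c0=1 → after 1×micro: 2; S2 reads c0=1 → after 1×micro: 0 ⇒ (c0=1, c1=2, c2=0)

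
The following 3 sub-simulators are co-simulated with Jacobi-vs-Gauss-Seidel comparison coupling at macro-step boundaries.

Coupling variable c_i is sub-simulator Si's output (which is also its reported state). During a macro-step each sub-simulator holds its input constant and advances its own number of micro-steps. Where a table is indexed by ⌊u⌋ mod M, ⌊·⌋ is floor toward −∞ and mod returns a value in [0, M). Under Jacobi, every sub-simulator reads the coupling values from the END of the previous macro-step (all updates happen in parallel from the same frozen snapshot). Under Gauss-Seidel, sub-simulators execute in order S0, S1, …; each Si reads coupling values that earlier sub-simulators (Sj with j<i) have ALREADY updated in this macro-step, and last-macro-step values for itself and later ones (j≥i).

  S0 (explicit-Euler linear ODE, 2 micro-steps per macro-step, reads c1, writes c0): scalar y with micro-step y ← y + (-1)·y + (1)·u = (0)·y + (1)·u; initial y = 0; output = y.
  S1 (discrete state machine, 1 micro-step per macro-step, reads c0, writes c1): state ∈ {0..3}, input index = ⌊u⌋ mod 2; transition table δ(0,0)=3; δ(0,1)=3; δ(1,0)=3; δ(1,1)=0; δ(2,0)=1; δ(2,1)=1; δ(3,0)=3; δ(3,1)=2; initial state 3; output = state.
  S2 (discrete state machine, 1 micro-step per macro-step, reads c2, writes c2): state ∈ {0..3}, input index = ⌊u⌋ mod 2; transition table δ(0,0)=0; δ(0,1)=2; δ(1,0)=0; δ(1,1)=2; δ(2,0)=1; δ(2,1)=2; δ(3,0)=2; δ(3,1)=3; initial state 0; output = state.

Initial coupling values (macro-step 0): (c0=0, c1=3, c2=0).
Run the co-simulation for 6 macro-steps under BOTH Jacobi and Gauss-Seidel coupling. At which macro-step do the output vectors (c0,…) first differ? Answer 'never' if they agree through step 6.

first divergence at macro-step: 1

[Jacobi] macro 1: S0 reads c1=3 → after 2×micro: 3; S1 reads c0=0 → after 1×micro: 3; S2 reads c2=0 → after 1×micro: 0 ⇒ (c0=3, c1=3, c2=0)
[Jacobi] macro 2: S0 reads c1=3 → after 2×micro: 3; S1 reads c0=3 → after 1×micro: 2; S2 reads c2=0 → after 1×micro: 0 ⇒ (c0=3, c1=2, c2=0)
[Jacobi] macro 3: S0 reads c1=2 → after 2×micro: 2; S1 reads c0=3 → after 1×micro: 1; S2 reads c2=0 → after 1×micro: 0 ⇒ (c0=2, c1=1, c2=0)
[Jacobi] macro 4: S0 reads c1=1 → after 2×micro: 1; S1 reads c0=2 → after 1×micro: 3; S2 reads c2=0 → after 1×micro: 0 ⇒ (c0=1, c1=3, c2=0)
[Jacobi] macro 5: S0 reads c1=3 → after 2×micro: 3; S1 reads c0=1 → after 1×micro: 2; S2 reads c2=0 → after 1×micro: 0 ⇒ (c0=3, c1=2, c2=0)
[Jacobi] macro 6: S0 reads c1=2 → after 2×micro: 2; S1 reads c0=3 → after 1×micro: 1; S2 reads c2=0 → after 1×micro: 0 ⇒ (c0=2, c1=1, c2=0)
[Gauss-Seidel] macro 1: S0 reads c1=3 → after 2×micro: 3; S1 reads c0=3 → after 1×micro: 2; S2 reads c2=0 → after 1×micro: 0 ⇒ (c0=3, c1=2, c2=0)
[Gauss-Seidel] macro 2: S0 reads c1=2 → after 2×micro: 2; S1 reads c0=2 → after 1×micro: 1; S2 reads c2=0 → after 1×micro: 0 ⇒ (c0=2, c1=1, c2=0)
[Gauss-Seidel] macro 3: S0 reads c1=1 → after 2×micro: 1; S1 reads c0=1 → after 1×micro: 0; S2 reads c2=0 → after 1×micro: 0 ⇒ (c0=1, c1=0, c2=0)
[Gauss-Seidel] macro 4: S0 reads c1=0 → after 2×micro: 0; S1 reads c0=0 → after 1×micro: 3; S2 reads c2=0 → after 1×micro: 0 ⇒ (c0=0, c1=3, c2=0)
[Gauss-Seidel] macro 5: S0 reads c1=3 → after 2×micro: 3; S1 reads c0=3 → after 1×micro: 2; S2 reads c2=0 → after 1×micro: 0 ⇒ (c0=3, c1=2, c2=0)
[Gauss-Seidel] macro 6: S0 reads c1=2 → after 2×micro: 2; S1 reads c0=2 → after 1×micro: 1; S2 reads c2=0 → after 1×micro: 0 ⇒ (c0=2, c1=1, c2=0)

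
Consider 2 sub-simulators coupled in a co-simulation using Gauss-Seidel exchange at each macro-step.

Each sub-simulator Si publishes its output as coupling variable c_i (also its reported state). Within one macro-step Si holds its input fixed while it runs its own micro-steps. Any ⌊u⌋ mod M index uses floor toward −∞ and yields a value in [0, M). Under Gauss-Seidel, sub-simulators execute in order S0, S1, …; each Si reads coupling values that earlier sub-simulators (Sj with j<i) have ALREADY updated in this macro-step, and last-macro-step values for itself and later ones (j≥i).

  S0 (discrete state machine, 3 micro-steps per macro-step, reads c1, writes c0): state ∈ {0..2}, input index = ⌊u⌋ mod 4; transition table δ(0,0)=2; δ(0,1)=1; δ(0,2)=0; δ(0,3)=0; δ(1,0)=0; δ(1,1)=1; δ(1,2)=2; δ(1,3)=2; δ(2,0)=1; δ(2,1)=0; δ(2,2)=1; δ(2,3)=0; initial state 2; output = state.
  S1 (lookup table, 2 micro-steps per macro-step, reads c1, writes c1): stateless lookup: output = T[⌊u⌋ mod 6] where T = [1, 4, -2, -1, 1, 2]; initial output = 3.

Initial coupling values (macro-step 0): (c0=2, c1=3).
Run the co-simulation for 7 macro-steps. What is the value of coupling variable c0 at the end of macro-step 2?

c0 at macro-step 2 = 0

macro 1: S0 reads c1=3 → after 3×micro: 0; S1 reads c1=3 → after 2×micro: -1 ⇒ (c0=0, c1=-1)
macro 2: S0 reads c1=-1 → after 3×micro: 0; S1 reads c1=-1 → after 2×micro: 2 ⇒ (c0=0, c1=2)
macro 3: S0 reads c1=2 → after 3×micro: 0; S1 reads c1=2 → after 2×micro: -2 ⇒ (c0=0, c1=-2)
macro 4: S0 reads c1=-2 → after 3×micro: 0; S1 reads c1=-2 → after 2×micro: 1 ⇒ (c0=0, c1=1)
macro 5: S0 reads c1=1 → after 3×micro: 1; S1 reads c1=1 → after 2×micro: 4 ⇒ (c0=1, c1=4)
macro 6: S0 reads c1=4 → after 3×micro: 1; S1 reads c1=4 → after 2×micro: 1 ⇒ (c0=1, c1=1)
macro 7: S0 reads c1=1 → after 3×micro: 1; S1 reads c1=1 → after 2×micro: 4 ⇒ (c0=1, c1=4)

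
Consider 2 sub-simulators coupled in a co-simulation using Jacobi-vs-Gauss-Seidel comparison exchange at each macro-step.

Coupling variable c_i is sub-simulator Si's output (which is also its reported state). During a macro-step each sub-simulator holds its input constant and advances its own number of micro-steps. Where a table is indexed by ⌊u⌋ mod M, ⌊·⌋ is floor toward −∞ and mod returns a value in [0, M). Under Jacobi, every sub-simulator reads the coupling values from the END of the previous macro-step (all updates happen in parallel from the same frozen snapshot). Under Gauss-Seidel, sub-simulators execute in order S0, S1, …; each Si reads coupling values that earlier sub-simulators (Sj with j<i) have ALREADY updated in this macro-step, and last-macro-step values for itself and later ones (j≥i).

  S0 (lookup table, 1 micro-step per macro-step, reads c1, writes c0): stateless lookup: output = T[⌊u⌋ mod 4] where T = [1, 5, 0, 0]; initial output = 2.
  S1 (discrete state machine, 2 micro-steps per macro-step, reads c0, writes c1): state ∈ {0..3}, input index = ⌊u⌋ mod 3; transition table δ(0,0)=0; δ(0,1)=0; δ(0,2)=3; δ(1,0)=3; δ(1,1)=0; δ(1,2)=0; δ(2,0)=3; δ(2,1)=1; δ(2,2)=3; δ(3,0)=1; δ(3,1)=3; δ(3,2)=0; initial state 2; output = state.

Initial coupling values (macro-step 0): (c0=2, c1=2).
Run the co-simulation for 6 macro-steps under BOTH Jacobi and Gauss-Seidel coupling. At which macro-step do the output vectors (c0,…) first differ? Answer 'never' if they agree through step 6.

first divergence at macro-step: 1

[Jacobi] macro 1: S0 reads c1=2 → after 1×micro: 0; S1 reads c0=2 → after 2×micro: 0 ⇒ (c0=0, c1=0)
[Jacobi] macro 2: S0 reads c1=0 → after 1×micro: 1; S1 reads c0=0 → after 2×micro: 0 ⇒ (c0=1, c1=0)
[Jacobi] macro 3: S0 reads c1=0 → after 1×micro: 1; S1 reads c0=1 → after 2×micro: 0 ⇒ (c0=1, c1=0)
[Jacobi] macro 4: S0 reads c1=0 → after 1×micro: 1; S1 reads c0=1 → after 2×micro: 0 ⇒ (c0=1, c1=0)
[Jacobi] macro 5: S0 reads c1=0 → after 1×micro: 1; S1 reads c0=1 → after 2×micro: 0 ⇒ (c0=1, c1=0)
[Jacobi] macro 6: S0 reads c1=0 → after 1×micro: 1; S1 reads c0=1 → after 2×micro: 0 ⇒ (c0=1, c1=0)
[Gauss-Seidel] macro 1: S0 reads c1=2 → after 1×micro: 0; S1 reads c0=0 → after 2×micro: 1 ⇒ (c0=0, c1=1)
[Gauss-Seidel] macro 2: S0 reads c1=1 → after 1×micro: 5; S1 reads c0=5 → after 2×micro: 3 ⇒ (c0=5, c1=3)
[Gauss-Seidel] macro 3: S0 reads c1=3 → after 1×micro: 0; S1 reads c0=0 → after 2×micro: 3 ⇒ (c0=0, c1=3)
[Gauss-Seidel] macro 4: S0 reads c1=3 → after 1×micro: 0; S1 reads c0=0 → after 2×micro: 3 ⇒ (c0=0, c1=3)
[Gauss-Seidel] macro 5: S0 reads c1=3 → after 1×micro: 0; S1 reads c0=0 → after 2×micro: 3 ⇒ (c0=0, c1=3)
[Gauss-Seidel] macro 6: S0 reads c1=3 → after 1×micro: 0; S1 reads c0=0 → after 2×micro: 3 ⇒ (c0=0, c1=3)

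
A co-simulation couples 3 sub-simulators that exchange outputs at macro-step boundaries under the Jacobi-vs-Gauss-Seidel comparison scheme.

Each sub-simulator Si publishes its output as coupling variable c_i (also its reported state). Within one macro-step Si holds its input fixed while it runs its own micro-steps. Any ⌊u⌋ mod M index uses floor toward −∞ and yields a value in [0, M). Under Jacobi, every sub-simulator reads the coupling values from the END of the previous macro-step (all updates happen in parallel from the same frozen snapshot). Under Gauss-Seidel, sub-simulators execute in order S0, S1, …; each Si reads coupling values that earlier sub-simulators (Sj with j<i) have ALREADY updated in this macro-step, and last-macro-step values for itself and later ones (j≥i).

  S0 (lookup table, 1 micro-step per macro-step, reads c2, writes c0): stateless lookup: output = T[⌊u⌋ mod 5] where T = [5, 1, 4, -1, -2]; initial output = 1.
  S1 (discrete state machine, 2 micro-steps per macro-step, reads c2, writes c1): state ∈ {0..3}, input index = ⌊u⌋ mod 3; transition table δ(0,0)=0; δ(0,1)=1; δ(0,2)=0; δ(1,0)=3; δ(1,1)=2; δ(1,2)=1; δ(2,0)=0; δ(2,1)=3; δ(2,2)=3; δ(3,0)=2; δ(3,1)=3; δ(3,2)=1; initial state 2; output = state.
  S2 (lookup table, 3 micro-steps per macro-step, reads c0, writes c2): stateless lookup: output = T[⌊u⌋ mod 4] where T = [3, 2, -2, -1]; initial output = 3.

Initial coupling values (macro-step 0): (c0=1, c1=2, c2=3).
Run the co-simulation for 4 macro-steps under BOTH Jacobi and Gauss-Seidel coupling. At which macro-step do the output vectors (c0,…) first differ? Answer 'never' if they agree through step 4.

first divergence at macro-step: 1

[Jacobi] macro 1: S0 reads c2=3 → after 1×micro: -1; S1 reads c2=3 → after 2×micro: 0; S2 reads c0=1 → after 3×micro: 2 ⇒ (c0=-1, c1=0, c2=2)
[Jacobi] macro 2: S0 reads c2=2 → after 1×micro: 4; S1 reads c2=2 → after 2×micro: 0; S2 reads c0=-1 → after 3×micro: -1 ⇒ (c0=4, c1=0, c2=-1)
[Jacobi] macro 3: S0 reads c2=-1 → after 1×micro: -2; S1 reads c2=-1 → after 2×micro: 0; S2 reads c0=4 → after 3×micro: 3 ⇒ (c0=-2, c1=0, c2=3)
[Jacobi] macro 4: S0 reads c2=3 → after 1×micro: -1; S1 reads c2=3 → after 2×micro: 0; S2 reads c0=-2 → after 3×micro: -2 ⇒ (c0=-1, c1=0, c2=-2)
[Gauss-Seidel] macro 1: S0 reads c2=3 → after 1×micro: -1; S1 reads c2=3 → after 2×micro: 0; S2 reads c0=-1 → after 3×micro: -1 ⇒ (c0=-1, c1=0, c2=-1)
[Gauss-Seidel] macro 2: S0 reads c2=-1 → after 1×micro: -2; S1 reads c2=-1 → after 2×micro: 0; S2 reads c0=-2 → after 3×micro: -2 ⇒ (c0=-2, c1=0, c2=-2)
[Gauss-Seidel] macro 3: S0 reads c2=-2 → after 1×micro: -1; S1 reads c2=-2 → after 2×micro: 2; S2 reads c0=-1 → after 3×micro: -1 ⇒ (c0=-1, c1=2, c2=-1)
[Gauss-Seidel] macro 4: S0 reads c2=-1 → after 1×micro: -2; S1 reads c2=-1 → after 2×micro: 1; S2 reads c0=-2 → after 3×micro: -2 ⇒ (c0=-2, c1=1, c2=-2)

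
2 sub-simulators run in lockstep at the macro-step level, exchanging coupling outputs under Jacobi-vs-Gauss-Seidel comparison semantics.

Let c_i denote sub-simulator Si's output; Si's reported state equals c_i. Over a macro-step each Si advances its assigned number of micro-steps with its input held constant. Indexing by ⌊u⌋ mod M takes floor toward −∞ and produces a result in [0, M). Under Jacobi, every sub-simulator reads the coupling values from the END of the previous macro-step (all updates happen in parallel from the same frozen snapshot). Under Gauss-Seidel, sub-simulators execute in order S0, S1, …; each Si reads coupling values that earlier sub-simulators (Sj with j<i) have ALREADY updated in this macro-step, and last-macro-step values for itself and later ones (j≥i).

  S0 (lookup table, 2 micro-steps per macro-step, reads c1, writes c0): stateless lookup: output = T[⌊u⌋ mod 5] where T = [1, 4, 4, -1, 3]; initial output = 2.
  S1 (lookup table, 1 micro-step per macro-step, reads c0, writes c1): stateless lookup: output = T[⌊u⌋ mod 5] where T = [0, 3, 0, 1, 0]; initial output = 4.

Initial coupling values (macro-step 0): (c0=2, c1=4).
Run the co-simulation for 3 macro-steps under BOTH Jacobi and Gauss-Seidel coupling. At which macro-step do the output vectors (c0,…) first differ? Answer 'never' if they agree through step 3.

first divergence at macro-step: 1

[Jacobi] macro 1: S0 reads c1=4 → after 2×micro: 3; S1 reads c0=2 → after 1×micro: 0 ⇒ (c0=3, c1=0)
[Jacobi] macro 2: S0 reads c1=0 → after 2×micro: 1; S1 reads c0=3 → after 1×micro: 1 ⇒ (c0=1, c1=1)
[Jacobi] macro 3: S0 reads c1=1 → after 2×micro: 4; S1 reads c0=1 → after 1×micro: 3 ⇒ (c0=4, c1=3)
[Gauss-Seidel] macro 1: S0 reads c1=4 → after 2×micro: 3; S1 reads c0=3 → after 1×micro: 1 ⇒ (c0=3, c1=1)
[Gauss-Seidel] macro 2: S0 reads c1=1 → after 2×micro: 4; S1 reads c0=4 → after 1×micro: 0 ⇒ (c0=4, c1=0)
[Gauss-Seidel] macro 3: S0 reads c1=0 → after 2×micro: 1; S1 reads c0=1 → after 1×micro: 3 ⇒ (c0=1, c1=3)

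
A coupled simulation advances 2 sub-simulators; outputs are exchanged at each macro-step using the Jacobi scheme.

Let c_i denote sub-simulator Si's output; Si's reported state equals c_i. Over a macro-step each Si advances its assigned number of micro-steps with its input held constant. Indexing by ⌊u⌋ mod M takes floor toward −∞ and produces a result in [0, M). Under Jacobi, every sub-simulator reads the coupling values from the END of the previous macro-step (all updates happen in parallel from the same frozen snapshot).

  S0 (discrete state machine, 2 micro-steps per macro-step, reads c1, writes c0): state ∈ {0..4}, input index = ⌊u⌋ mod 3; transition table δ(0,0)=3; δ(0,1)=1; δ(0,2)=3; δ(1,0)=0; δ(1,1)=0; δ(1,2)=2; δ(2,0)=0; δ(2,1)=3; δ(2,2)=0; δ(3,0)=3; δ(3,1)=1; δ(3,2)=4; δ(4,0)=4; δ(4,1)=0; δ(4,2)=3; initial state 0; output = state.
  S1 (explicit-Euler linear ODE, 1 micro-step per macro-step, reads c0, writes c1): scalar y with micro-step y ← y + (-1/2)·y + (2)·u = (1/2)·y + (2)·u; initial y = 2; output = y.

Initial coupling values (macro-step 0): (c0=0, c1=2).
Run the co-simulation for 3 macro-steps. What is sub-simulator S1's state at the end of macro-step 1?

S1 state at macro-step 1 = 1

macro 1: S0 reads c1=2 → after 2×micro: 4; S1 reads c0=0 → after 1×micro: 1 ⇒ (c0=4, c1=1)
macro 2: S0 reads c1=1 → after 2×micro: 1; S1 reads c0=4 → after 1×micro: 17/2 ⇒ (c0=1, c1=17/2)
macro 3: S0 reads c1=17/2 → after 2×micro: 0; S1 reads c0=1 → after 1×micro: 25/4 ⇒ (c0=0, c1=25/4)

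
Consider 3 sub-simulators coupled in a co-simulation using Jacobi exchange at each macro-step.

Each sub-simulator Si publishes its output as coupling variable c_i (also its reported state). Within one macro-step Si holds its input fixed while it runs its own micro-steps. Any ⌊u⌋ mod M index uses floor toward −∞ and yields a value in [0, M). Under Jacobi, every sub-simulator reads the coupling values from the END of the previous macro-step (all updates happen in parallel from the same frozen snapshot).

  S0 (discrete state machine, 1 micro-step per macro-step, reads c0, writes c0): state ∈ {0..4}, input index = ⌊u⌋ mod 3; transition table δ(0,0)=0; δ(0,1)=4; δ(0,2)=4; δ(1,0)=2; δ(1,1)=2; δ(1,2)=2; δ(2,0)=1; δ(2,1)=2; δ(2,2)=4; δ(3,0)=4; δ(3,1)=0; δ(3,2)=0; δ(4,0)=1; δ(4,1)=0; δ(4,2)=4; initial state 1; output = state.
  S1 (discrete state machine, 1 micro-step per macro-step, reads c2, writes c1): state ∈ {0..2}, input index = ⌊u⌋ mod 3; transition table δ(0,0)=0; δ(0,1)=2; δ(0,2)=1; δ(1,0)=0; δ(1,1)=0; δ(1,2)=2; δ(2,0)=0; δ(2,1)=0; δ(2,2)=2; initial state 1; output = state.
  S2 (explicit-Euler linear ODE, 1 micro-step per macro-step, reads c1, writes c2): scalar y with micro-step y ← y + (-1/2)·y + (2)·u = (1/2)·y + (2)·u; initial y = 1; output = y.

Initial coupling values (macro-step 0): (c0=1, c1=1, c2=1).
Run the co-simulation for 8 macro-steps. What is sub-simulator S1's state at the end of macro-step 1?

S1 state at macro-step 1 = 0

macro 1: S0 reads c0=1 → after 1×micro: 2; S1 reads c2=1 → after 1×micro: 0; S2 reads c1=1 → after 1×micro: 5/2 ⇒ (c0=2, c1=0, c2=5/2)
macro 2: S0 reads c0=2 → after 1×micro: 4; S1 reads c2=5/2 → after 1×micro: 1; S2 reads c1=0 → after 1×micro: 5/4 ⇒ (c0=4, c1=1, c2=5/4)
macro 3: S0 reads c0=4 → after 1×micro: 0; S1 reads c2=5/4 → after 1×micro: 0; S2 reads c1=1 → after 1×micro: 21/8 ⇒ (c0=0, c1=0, c2=21/8)
macro 4: S0 reads c0=0 → after 1×micro: 0; S1 reads c2=21/8 → after 1×micro: 1; S2 reads c1=0 → after 1×micro: 21/16 ⇒ (c0=0, c1=1, c2=21/16)
macro 5: S0 reads c0=0 → after 1×micro: 0; S1 reads c2=21/16 → after 1×micro: 0; S2 reads c1=1 → after 1×micro: 85/32 ⇒ (c0=0, c1=0, c2=85/32)
macro 6: S0 reads c0=0 → after 1×micro: 0; S1 reads c2=85/32 → after 1×micro: 1; S2 reads c1=0 → after 1×micro: 85/64 ⇒ (c0=0, c1=1, c2=85/64)
macro 7: S0 reads c0=0 → after 1×micro: 0; S1 reads c2=85/64 → after 1×micro: 0; S2 reads c1=1 → after 1×micro: 341/128 ⇒ (c0=0, c1=0, c2=341/128)
macro 8: S0 reads c0=0 → after 1×micro: 0; S1 reads c2=341/128 → after 1×micro: 1; S2 reads c1=0 → after 1×micro: 341/256 ⇒ (c0=0, c1=1, c2=341/256)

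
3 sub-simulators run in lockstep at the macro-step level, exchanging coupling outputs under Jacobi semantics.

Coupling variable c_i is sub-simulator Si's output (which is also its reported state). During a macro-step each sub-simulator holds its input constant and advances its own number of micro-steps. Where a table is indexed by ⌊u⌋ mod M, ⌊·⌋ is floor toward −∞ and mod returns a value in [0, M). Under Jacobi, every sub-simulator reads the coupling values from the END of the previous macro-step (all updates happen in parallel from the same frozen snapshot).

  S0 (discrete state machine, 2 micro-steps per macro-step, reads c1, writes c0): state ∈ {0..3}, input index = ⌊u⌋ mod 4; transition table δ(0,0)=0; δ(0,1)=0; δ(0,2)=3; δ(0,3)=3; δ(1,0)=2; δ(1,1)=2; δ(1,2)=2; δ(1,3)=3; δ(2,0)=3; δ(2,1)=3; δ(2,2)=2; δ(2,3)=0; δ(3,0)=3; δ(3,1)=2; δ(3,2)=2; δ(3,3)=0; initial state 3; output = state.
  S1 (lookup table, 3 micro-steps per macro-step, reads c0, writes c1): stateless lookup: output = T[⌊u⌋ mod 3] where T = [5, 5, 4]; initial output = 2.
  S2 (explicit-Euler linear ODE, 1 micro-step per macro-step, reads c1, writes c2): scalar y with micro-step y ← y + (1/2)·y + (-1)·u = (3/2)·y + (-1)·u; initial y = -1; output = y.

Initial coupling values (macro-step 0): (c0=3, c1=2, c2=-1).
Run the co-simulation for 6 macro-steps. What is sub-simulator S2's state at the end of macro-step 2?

S2 state at macro-step 2 = -41/4

macro 1: S0 reads c1=2 → after 2×micro: 2; S1 reads c0=3 → after 3×micro: 5; S2 reads c1=2 → after 1×micro: -7/2 ⇒ (c0=2, c1=5, c2=-7/2)
macro 2: S0 reads c1=5 → after 2×micro: 2; S1 reads c0=2 → after 3×micro: 4; S2 reads c1=5 → after 1×micro: -41/4 ⇒ (c0=2, c1=4, c2=-41/4)
macro 3: S0 reads c1=4 → after 2×micro: 3; S1 reads c0=2 → after 3×micro: 4; S2 reads c1=4 → after 1×micro: -155/8 ⇒ (c0=3, c1=4, c2=-155/8)
macro 4: S0 reads c1=4 → after 2×micro: 3; S1 reads c0=3 → after 3×micro: 5; S2 reads c1=4 → after 1×micro: -529/16 ⇒ (c0=3, c1=5, c2=-529/16)
macro 5: S0 reads c1=5 → after 2×micro: 3; S1 reads c0=3 → after 3×micro: 5; S2 reads c1=5 → after 1×micro: -1747/32 ⇒ (c0=3, c1=5, c2=-1747/32)
macro 6: S0 reads c1=5 → after 2×micro: 3; S1 reads c0=3 → after 3×micro: 5; S2 reads c1=5 → after 1×micro: -5561/64 ⇒ (c0=3, c1=5, c2=-5561/64)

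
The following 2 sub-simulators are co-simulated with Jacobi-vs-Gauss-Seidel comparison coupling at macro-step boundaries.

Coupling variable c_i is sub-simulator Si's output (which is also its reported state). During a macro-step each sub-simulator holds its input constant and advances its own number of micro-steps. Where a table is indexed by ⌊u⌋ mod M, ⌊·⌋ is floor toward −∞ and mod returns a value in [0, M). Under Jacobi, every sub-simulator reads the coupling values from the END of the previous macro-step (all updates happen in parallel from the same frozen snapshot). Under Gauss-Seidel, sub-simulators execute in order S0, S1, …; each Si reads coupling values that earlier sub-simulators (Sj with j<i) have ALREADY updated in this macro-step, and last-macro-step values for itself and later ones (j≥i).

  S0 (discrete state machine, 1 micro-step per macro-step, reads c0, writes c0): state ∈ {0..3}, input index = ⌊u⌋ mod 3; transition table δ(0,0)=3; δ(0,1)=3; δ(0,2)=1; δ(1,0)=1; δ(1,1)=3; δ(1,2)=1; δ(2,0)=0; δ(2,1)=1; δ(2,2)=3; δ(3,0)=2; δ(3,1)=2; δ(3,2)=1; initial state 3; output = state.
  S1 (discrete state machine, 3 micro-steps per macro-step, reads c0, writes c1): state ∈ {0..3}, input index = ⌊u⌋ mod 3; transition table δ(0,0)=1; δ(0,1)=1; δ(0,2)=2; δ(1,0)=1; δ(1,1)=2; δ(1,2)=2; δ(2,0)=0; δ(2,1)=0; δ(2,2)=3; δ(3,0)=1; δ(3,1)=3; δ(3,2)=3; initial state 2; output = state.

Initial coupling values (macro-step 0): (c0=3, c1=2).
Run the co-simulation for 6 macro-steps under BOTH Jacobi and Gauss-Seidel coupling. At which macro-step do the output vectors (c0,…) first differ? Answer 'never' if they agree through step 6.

first divergence at macro-step: 1

[Jacobi] macro 1: S0 reads c0=3 → after 1×micro: 2; S1 reads c0=3 → after 3×micro: 1 ⇒ (c0=2, c1=1)
[Jacobi] macro 2: S0 reads c0=2 → after 1×micro: 3; S1 reads c0=2 → after 3×micro: 3 ⇒ (c0=3, c1=3)
[Jacobi] macro 3: S0 reads c0=3 → after 1×micro: 2; S1 reads c0=3 → after 3×micro: 1 ⇒ (c0=2, c1=1)
[Jacobi] macro 4: S0 reads c0=2 → after 1×micro: 3; S1 reads c0=2 → after 3×micro: 3 ⇒ (c0=3, c1=3)
[Jacobi] macro 5: S0 reads c0=3 → after 1×micro: 2; S1 reads c0=3 → after 3×micro: 1 ⇒ (c0=2, c1=1)
[Jacobi] macro 6: S0 reads c0=2 → after 1×micro: 3; S1 reads c0=2 → after 3×micro: 3 ⇒ (c0=3, c1=3)
[Gauss-Seidel] macro 1: S0 reads c0=3 → after 1×micro: 2; S1 reads c0=2 → after 3×micro: 3 ⇒ (c0=2, c1=3)
[Gauss-Seidel] macro 2: S0 reads c0=2 → after 1×micro: 3; S1 reads c0=3 → after 3×micro: 1 ⇒ (c0=3, c1=1)
[Gauss-Seidel] macro 3: S0 reads c0=3 → after 1×micro: 2; S1 reads c0=2 → after 3×micro: 3 ⇒ (c0=2, c1=3)
[Gauss-Seidel] macro 4: S0 reads c0=2 → after 1×micro: 3; S1 reads c0=3 → after 3×micro: 1 ⇒ (c0=3, c1=1)
[Gauss-Seidel] macro 5: S0 reads c0=3 → after 1×micro: 2; S1 reads c0=2 → after 3×micro: 3 ⇒ (c0=2, c1=3)
[Gauss-Seidel] macro 6: S0 reads c0=2 → after 1×micro: 3; S1 reads c0=3 → after 3×micro: 1 ⇒ (c0=3, c1=1)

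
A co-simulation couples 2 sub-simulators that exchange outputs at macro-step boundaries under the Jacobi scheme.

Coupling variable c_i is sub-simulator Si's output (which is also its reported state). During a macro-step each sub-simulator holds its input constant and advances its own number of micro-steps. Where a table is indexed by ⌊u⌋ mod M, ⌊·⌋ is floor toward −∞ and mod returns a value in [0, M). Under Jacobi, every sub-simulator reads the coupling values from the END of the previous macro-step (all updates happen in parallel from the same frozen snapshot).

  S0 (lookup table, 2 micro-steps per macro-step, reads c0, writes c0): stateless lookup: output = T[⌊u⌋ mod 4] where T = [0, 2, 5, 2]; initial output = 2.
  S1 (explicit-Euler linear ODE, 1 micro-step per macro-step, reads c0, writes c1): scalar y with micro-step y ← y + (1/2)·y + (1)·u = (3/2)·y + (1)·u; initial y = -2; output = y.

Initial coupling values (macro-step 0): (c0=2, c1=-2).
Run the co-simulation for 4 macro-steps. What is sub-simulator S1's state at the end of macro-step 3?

macro 1: S0 reads c0=2 → after 2×micro: 5; S1 reads c0=2 → after 1×micro: -1 ⇒ (c0=5, c1=-1)
macro 2: S0 reads c0=5 → after 2×micro: 2; S1 reads c0=5 → after 1×micro: 7/2 ⇒ (c0=2, c1=7/2)
macro 3: S0 reads c0=2 → after 2×micro: 5; S1 reads c0=2 → after 1×micro: 29/4 ⇒ (c0=5, c1=29/4)
macro 4: S0 reads c0=5 → after 2×micro: 2; S1 reads c0=5 → after 1×micro: 127/8 ⇒ (c0=2, c1=127/8)

S1 state at macro-step 3 = 29/4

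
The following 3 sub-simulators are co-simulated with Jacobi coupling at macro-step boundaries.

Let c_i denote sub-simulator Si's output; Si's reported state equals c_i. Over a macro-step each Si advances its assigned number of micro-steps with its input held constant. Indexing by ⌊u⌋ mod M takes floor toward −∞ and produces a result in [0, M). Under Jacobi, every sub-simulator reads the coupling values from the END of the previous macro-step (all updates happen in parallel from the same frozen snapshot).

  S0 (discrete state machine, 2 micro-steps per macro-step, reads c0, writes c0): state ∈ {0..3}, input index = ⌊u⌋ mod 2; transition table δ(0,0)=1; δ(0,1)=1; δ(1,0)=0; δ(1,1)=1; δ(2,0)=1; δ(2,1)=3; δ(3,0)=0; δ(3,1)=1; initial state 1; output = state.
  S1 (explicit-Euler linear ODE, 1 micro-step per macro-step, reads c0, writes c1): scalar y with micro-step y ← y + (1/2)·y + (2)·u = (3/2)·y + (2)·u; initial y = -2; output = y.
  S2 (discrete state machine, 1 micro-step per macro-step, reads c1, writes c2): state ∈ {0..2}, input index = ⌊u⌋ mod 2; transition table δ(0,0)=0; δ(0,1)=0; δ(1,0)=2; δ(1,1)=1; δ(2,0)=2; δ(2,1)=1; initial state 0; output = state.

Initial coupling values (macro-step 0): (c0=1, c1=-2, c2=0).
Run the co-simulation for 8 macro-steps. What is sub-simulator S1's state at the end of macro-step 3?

macro 1: S0 reads c0=1 → after 2×micro: 1; S1 reads c0=1 → after 1×micro: -1; S2 reads c1=-2 → after 1×micro: 0 ⇒ (c0=1, c1=-1, c2=0)
macro 2: S0 reads c0=1 → after 2×micro: 1; S1 reads c0=1 → after 1×micro: 1/2; S2 reads c1=-1 → after 1×micro: 0 ⇒ (c0=1, c1=1/2, c2=0)
macro 3: S0 reads c0=1 → after 2×micro: 1; S1 reads c0=1 → after 1×micro: 11/4; S2 reads c1=1/2 → after 1×micro: 0 ⇒ (c0=1, c1=11/4, c2=0)
macro 4: S0 reads c0=1 → after 2×micro: 1; S1 reads c0=1 → after 1×micro: 49/8; S2 reads c1=11/4 → after 1×micro: 0 ⇒ (c0=1, c1=49/8, c2=0)
macro 5: S0 reads c0=1 → after 2×micro: 1; S1 reads c0=1 → after 1×micro: 179/16; S2 reads c1=49/8 → after 1×micro: 0 ⇒ (c0=1, c1=179/16, c2=0)
macro 6: S0 reads c0=1 → after 2×micro: 1; S1 reads c0=1 → after 1×micro: 601/32; S2 reads c1=179/16 → after 1×micro: 0 ⇒ (c0=1, c1=601/32, c2=0)
macro 7: S0 reads c0=1 → after 2×micro: 1; S1 reads c0=1 → after 1×micro: 1931/64; S2 reads c1=601/32 → after 1×micro: 0 ⇒ (c0=1, c1=1931/64, c2=0)
macro 8: S0 reads c0=1 → after 2×micro: 1; S1 reads c0=1 → after 1×micro: 6049/128; S2 reads c1=1931/64 → after 1×micro: 0 ⇒ (c0=1, c1=6049/128, c2=0)

S1 state at macro-step 3 = 11/4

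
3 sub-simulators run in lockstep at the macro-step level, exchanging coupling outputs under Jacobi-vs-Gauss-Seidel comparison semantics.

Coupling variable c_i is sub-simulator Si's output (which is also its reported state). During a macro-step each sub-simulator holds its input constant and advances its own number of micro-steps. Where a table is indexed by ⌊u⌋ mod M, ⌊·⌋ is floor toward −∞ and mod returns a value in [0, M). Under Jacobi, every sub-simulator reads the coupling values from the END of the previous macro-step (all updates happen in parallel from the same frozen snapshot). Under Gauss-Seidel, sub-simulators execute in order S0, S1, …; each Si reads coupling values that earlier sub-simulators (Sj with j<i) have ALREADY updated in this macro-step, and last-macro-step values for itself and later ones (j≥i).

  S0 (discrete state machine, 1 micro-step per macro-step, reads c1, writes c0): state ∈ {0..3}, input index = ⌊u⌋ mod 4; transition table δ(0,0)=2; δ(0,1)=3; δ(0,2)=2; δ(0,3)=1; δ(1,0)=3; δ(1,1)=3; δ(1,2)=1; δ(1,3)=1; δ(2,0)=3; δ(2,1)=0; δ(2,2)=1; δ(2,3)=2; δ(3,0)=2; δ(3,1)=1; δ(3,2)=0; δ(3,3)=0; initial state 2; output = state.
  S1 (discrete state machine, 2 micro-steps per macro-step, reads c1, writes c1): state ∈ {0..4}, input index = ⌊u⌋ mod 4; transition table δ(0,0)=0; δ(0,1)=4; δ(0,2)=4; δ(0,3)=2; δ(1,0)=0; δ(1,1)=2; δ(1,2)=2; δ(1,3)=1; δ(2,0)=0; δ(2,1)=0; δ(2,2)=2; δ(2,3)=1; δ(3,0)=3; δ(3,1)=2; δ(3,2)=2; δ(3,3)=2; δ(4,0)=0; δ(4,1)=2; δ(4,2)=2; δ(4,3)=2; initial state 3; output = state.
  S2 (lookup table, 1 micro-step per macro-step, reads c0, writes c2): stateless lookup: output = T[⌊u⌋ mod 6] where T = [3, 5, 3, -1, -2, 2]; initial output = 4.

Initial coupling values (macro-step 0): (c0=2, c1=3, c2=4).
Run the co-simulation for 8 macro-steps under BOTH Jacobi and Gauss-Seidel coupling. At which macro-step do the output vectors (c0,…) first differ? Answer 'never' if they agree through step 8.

first divergence at macro-step: 4

[Jacobi] macro 1: S0 reads c1=3 → after 1×micro: 2; S1 reads c1=3 → after 2×micro: 1; S2 reads c0=2 → after 1×micro: 3 ⇒ (c0=2, c1=1, c2=3)
[Jacobi] macro 2: S0 reads c1=1 → after 1×micro: 0; S1 reads c1=1 → after 2×micro: 0; S2 reads c0=2 → after 1×micro: 3 ⇒ (c0=0, c1=0, c2=3)
[Jacobi] macro 3: S0 reads c1=0 → after 1×micro: 2; S1 reads c1=0 → after 2×micro: 0; S2 reads c0=0 → after 1×micro: 3 ⇒ (c0=2, c1=0, c2=3)
[Jacobi] macro 4: S0 reads c1=0 → after 1×micro: 3; S1 reads c1=0 → after 2×micro: 0; S2 reads c0=2 → after 1×micro: 3 ⇒ (c0=3, c1=0, c2=3)
[Jacobi] macro 5: S0 reads c1=0 → after 1×micro: 2; S1 reads c1=0 → after 2×micro: 0; S2 reads c0=3 → after 1×micro: -1 ⇒ (c0=2, c1=0, c2=-1)
[Jacobi] macro 6: S0 reads c1=0 → after 1×micro: 3; S1 reads c1=0 → after 2×micro: 0; S2 reads c0=2 → after 1×micro: 3 ⇒ (c0=3, c1=0, c2=3)
[Jacobi] macro 7: S0 reads c1=0 → after 1×micro: 2; S1 reads c1=0 → after 2×micro: 0; S2 reads c0=3 → after 1×micro: -1 ⇒ (c0=2, c1=0, c2=-1)
[Jacobi] macro 8: S0 reads c1=0 → after 1×micro: 3; S1 reads c1=0 → after 2×micro: 0; S2 reads c0=2 → after 1×micro: 3 ⇒ (c0=3, c1=0, c2=3)
[Gauss-Seidel] macro 1: S0 reads c1=3 → after 1×micro: 2; S1 reads c1=3 → after 2×micro: 1; S2 reads c0=2 → after 1×micro: 3 ⇒ (c0=2, c1=1, c2=3)
[Gauss-Seidel] macro 2: S0 reads c1=1 → after 1×micro: 0; S1 reads c1=1 → after 2×micro: 0; S2 reads c0=0 → after 1×micro: 3 ⇒ (c0=0, c1=0, c2=3)
[Gauss-Seidel] macro 3: S0 reads c1=0 → after 1×micro: 2; S1 reads c1=0 → after 2×micro: 0; S2 reads c0=2 → after 1×micro: 3 ⇒ (c0=2, c1=0, c2=3)
[Gauss-Seidel] macro 4: S0 reads c1=0 → after 1×micro: 3; S1 reads c1=0 → after 2×micro: 0; S2 reads c0=3 → after 1×micro: -1 ⇒ (c0=3, c1=0, c2=-1)
[Gauss-Seidel] macro 5: S0 reads c1=0 → after 1×micro: 2; S1 reads c1=0 → after 2×micro: 0; S2 reads c0=2 → after 1×micro: 3 ⇒ (c0=2, c1=0, c2=3)
[Gauss-Seidel] macro 6: S0 reads c1=0 → after 1×micro: 3; S1 reads c1=0 → after 2×micro: 0; S2 reads c0=3 → after 1×micro: -1 ⇒ (c0=3, c1=0, c2=-1)
[Gauss-Seidel] macro 7: S0 reads c1=0 → after 1×micro: 2; S1 reads c1=0 → after 2×micro: 0; S2 reads c0=2 → after 1×micro: 3 ⇒ (c0=2, c1=0, c2=3)
[Gauss-Seidel] macro 8: S0 reads c1=0 → after 1×micro: 3; S1 reads c1=0 → after 2×micro: 0; S2 reads c0=3 → after 1×micro: -1 ⇒ (c0=3, c1=0, c2=-1)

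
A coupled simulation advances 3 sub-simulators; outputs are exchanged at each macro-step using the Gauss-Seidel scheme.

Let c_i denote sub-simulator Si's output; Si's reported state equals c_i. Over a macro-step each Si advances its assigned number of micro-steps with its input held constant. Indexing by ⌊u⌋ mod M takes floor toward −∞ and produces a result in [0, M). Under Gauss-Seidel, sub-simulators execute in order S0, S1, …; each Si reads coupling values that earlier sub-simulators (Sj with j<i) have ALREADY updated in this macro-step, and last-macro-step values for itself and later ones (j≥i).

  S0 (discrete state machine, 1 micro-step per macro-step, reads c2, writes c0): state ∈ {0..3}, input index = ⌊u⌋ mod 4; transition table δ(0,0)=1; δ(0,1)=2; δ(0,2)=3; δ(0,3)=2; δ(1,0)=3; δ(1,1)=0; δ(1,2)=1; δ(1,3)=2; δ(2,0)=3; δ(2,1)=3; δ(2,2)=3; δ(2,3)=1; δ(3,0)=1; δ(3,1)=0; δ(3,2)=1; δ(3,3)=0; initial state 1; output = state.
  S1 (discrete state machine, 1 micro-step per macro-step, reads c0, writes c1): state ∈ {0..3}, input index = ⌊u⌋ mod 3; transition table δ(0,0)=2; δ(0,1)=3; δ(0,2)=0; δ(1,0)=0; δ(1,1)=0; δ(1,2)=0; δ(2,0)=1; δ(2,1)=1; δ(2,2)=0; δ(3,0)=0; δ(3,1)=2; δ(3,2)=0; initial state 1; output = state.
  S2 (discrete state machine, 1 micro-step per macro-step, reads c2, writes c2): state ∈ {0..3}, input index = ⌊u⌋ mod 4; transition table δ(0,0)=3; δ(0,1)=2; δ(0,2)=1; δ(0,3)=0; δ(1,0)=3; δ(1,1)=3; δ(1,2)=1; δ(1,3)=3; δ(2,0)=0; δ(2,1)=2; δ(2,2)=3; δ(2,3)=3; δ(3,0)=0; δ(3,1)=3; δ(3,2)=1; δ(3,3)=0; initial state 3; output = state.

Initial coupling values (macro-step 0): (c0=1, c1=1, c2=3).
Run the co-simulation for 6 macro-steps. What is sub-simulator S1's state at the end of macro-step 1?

macro 1: S0 reads c2=3 → after 1×micro: 2; S1 reads c0=2 → after 1×micro: 0; S2 reads c2=3 → after 1×micro: 0 ⇒ (c0=2, c1=0, c2=0)
macro 2: S0 reads c2=0 → after 1×micro: 3; S1 reads c0=3 → after 1×micro: 2; S2 reads c2=0 → after 1×micro: 3 ⇒ (c0=3, c1=2, c2=3)
macro 3: S0 reads c2=3 → after 1×micro: 0; S1 reads c0=0 → after 1×micro: 1; S2 reads c2=3 → after 1×micro: 0 ⇒ (c0=0, c1=1, c2=0)
macro 4: S0 reads c2=0 → after 1×micro: 1; S1 reads c0=1 → after 1×micro: 0; S2 reads c2=0 → after 1×micro: 3 ⇒ (c0=1, c1=0, c2=3)
macro 5: S0 reads c2=3 → after 1×micro: 2; S1 reads c0=2 → after 1×micro: 0; S2 reads c2=3 → after 1×micro: 0 ⇒ (c0=2, c1=0, c2=0)
macro 6: S0 reads c2=0 → after 1×micro: 3; S1 reads c0=3 → after 1×micro: 2; S2 reads c2=0 → after 1×micro: 3 ⇒ (c0=3, c1=2, c2=3)

S1 state at macro-step 1 = 0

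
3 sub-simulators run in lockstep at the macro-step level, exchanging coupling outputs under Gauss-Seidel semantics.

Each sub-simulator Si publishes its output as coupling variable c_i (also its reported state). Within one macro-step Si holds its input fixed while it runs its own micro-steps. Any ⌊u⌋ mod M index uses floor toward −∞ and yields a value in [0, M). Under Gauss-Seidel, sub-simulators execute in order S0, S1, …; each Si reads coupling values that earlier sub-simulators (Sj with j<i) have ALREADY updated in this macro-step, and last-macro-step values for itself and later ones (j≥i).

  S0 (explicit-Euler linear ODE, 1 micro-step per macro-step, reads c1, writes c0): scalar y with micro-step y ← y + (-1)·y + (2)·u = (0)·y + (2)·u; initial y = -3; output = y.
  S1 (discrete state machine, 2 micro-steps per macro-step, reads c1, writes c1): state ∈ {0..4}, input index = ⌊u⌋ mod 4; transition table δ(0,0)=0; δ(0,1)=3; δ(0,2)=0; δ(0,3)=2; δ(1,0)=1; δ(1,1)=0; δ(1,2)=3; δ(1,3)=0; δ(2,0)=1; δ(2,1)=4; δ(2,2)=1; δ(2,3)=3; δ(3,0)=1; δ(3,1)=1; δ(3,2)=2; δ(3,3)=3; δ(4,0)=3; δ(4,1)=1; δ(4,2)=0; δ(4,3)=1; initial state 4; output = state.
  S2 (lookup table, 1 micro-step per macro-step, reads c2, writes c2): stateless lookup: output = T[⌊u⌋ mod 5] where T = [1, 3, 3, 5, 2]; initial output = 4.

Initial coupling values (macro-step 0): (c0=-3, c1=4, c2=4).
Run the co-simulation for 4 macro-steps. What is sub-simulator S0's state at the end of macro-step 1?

S0 state at macro-step 1 = 8

macro 1: S0 reads c1=4 → after 1×micro: 8; S1 reads c1=4 → after 2×micro: 1; S2 reads c2=4 → after 1×micro: 2 ⇒ (c0=8, c1=1, c2=2)
macro 2: S0 reads c1=1 → after 1×micro: 2; S1 reads c1=1 → after 2×micro: 3; S2 reads c2=2 → after 1×micro: 3 ⇒ (c0=2, c1=3, c2=3)
macro 3: S0 reads c1=3 → after 1×micro: 6; S1 reads c1=3 → after 2×micro: 3; S2 reads c2=3 → after 1×micro: 5 ⇒ (c0=6, c1=3, c2=5)
macro 4: S0 reads c1=3 → after 1×micro: 6; S1 reads c1=3 → after 2×micro: 3; S2 reads c2=5 → after 1×micro: 1 ⇒ (c0=6, c1=3, c2=1)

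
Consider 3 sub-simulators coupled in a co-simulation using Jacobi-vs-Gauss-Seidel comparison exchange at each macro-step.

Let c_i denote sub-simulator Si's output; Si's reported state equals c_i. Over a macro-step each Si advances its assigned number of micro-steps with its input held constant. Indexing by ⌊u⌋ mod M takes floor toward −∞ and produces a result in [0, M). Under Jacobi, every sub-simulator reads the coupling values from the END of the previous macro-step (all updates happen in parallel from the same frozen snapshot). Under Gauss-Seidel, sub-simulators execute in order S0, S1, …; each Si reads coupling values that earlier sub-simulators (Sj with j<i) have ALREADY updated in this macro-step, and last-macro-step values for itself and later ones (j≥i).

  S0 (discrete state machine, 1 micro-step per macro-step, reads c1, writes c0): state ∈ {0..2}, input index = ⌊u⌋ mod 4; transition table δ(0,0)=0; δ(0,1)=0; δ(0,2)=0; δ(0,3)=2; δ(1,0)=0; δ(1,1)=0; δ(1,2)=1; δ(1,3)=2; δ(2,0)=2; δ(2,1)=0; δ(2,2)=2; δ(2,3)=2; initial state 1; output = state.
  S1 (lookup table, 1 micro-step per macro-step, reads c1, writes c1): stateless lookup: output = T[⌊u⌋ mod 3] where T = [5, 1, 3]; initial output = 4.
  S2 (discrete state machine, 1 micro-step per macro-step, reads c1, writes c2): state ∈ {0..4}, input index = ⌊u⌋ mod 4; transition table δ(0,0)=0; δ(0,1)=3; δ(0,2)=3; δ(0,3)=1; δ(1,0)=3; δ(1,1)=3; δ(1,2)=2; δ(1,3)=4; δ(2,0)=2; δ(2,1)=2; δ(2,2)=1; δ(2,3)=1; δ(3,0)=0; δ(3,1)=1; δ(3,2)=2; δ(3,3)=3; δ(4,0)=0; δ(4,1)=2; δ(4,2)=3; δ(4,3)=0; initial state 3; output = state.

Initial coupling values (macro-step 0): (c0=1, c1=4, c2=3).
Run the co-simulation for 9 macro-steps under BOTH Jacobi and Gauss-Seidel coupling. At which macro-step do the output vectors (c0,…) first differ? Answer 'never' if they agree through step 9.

first divergence at macro-step: 1

[Jacobi] macro 1: S0 reads c1=4 → after 1×micro: 0; S1 reads c1=4 → after 1×micro: 1; S2 reads c1=4 → after 1×micro: 0 ⇒ (c0=0, c1=1, c2=0)
[Jacobi] macro 2: S0 reads c1=1 → after 1×micro: 0; S1 reads c1=1 → after 1×micro: 1; S2 reads c1=1 → after 1×micro: 3 ⇒ (c0=0, c1=1, c2=3)
[Jacobi] macro 3: S0 reads c1=1 → after 1×micro: 0; S1 reads c1=1 → after 1×micro: 1; S2 reads c1=1 → after 1×micro: 1 ⇒ (c0=0, c1=1, c2=1)
[Jacobi] macro 4: S0 reads c1=1 → after 1×micro: 0; S1 reads c1=1 → after 1×micro: 1; S2 reads c1=1 → after 1×micro: 3 ⇒ (c0=0, c1=1, c2=3)
[Jacobi] macro 5: S0 reads c1=1 → after 1×micro: 0; S1 reads c1=1 → after 1×micro: 1; S2 reads c1=1 → after 1×micro: 1 ⇒ (c0=0, c1=1, c2=1)
[Jacobi] macro 6: S0 reads c1=1 → after 1×micro: 0; S1 reads c1=1 → after 1×micro: 1; S2 reads c1=1 → after 1×micro: 3 ⇒ (c0=0, c1=1, c2=3)
[Jacobi] macro 7: S0 reads c1=1 → after 1×micro: 0; S1 reads c1=1 → after 1×micro: 1; S2 reads c1=1 → after 1×micro: 1 ⇒ (c0=0, c1=1, c2=1)
[Jacobi] macro 8: S0 reads c1=1 → after 1×micro: 0; S1 reads c1=1 → after 1×micro: 1; S2 reads c1=1 → after 1×micro: 3 ⇒ (c0=0, c1=1, c2=3)
[Jacobi] macro 9: S0 reads c1=1 → after 1×micro: 0; S1 reads c1=1 → after 1×micro: 1; S2 reads c1=1 → after 1×micro: 1 ⇒ (c0=0, c1=1, c2=1)
[Gauss-Seidel] macro 1: S0 reads c1=4 → after 1×micro: 0; S1 reads c1=4 → after 1×micro: 1; S2 reads c1=1 → after 1×micro: 1 ⇒ (c0=0, c1=1, c2=1)
[Gauss-Seidel] macro 2: S0 reads c1=1 → after 1×micro: 0; S1 reads c1=1 → after 1×micro: 1; S2 reads c1=1 → after 1×micro: 3 ⇒ (c0=0, c1=1, c2=3)
[Gauss-Seidel] macro 3: S0 reads c1=1 → after 1×micro: 0; S1 reads c1=1 → after 1×micro: 1; S2 reads c1=1 → after 1×micro: 1 ⇒ (c0=0, c1=1, c2=1)
[Gauss-Seidel] macro 4: S0 reads c1=1 → after 1×micro: 0; S1 reads c1=1 → after 1×micro: 1; S2 reads c1=1 → after 1×micro: 3 ⇒ (c0=0, c1=1, c2=3)
[Gauss-Seidel] macro 5: S0 reads c1=1 → after 1×micro: 0; S1 reads c1=1 → after 1×micro: 1; S2 reads c1=1 → after 1×micro: 1 ⇒ (c0=0, c1=1, c2=1)
[Gauss-Seidel] macro 6: S0 reads c1=1 → after 1×micro: 0; S1 reads c1=1 → after 1×micro: 1; S2 reads c1=1 → after 1×micro: 3 ⇒ (c0=0, c1=1, c2=3)
[Gauss-Seidel] macro 7: S0 reads c1=1 → after 1×micro: 0; S1 reads c1=1 → after 1×micro: 1; S2 reads c1=1 → after 1×micro: 1 ⇒ (c0=0, c1=1, c2=1)
[Gauss-Seidel] macro 8: S0 reads c1=1 → after 1×micro: 0; S1 reads c1=1 → after 1×micro: 1; S2 reads c1=1 → after 1×micro: 3 ⇒ (c0=0, c1=1, c2=3)
[Gauss-Seidel] macro 9: S0 reads c1=1 → after 1×micro: 0; S1 reads c1=1 → after 1×micro: 1; S2 reads c1=1 → after 1×micro: 1 ⇒ (c0=0, c1=1, c2=1)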